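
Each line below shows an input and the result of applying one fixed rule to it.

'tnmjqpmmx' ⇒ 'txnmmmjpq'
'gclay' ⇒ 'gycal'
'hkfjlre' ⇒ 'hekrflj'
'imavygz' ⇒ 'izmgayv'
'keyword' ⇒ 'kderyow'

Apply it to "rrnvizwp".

rprwnzvi

The transformation: take characters alternately from the front and the back (1st, last, 2nd, 2nd-last, ...).
"rrnvizwp" → "rprwnzvi".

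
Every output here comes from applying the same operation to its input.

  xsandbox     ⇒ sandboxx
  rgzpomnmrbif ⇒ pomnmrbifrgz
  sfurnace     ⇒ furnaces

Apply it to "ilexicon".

lexiconi

The pattern: swap the front and back halves of the string, then move the last 3 characters to the front (rotate right by 3).
"ilexicon" → "iconilex" → "lexiconi".
(Check on "xsandbox": → "dboxxsan" → "sandboxx" ✓)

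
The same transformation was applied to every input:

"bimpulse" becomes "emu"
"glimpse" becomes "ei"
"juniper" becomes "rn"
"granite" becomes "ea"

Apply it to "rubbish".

The rule is to take characters alternately from the front and the back (1st, last, 2nd, 2nd-last, ...), then keep one character in every 3, starting at position 2 (positions 2nd, 5th, 8th, ...).
Starting from "rubbish": after the first operation, "rhusbib"; after the second, "hb".

hb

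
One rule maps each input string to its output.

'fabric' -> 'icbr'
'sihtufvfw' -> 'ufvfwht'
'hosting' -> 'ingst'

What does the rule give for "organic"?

The pattern: delete the first 2 characters, then move the first 2 characters to the end (rotate left by 2).
Working it through for "organic": intermediate "ganic", final "nicga".

nicga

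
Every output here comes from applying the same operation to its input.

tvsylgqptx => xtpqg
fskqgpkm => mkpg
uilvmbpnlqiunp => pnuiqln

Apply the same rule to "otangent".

tneg

The rule is to take characters alternately from the front and the back (1st, last, 2nd, 2nd-last, ...), then keep every other character starting from the second (positions 2nd, 4th, 6th, ...).
"otangent" → "ottnaeng" → "tneg".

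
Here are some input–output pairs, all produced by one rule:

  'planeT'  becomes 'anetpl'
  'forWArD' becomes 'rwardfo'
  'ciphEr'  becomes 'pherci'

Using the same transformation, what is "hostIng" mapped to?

stingho

What's happening: move the first 2 characters to the end (rotate left by 2), then convert every letter to lowercase.
Applying both steps to "hostIng": "stIngho", then "stingho".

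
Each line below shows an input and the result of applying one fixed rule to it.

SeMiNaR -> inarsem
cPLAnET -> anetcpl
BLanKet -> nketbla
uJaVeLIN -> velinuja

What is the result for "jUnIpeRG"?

What's happening: move the first 3 characters to the end (rotate left by 3), then convert every letter to lowercase.
Starting from "jUnIpeRG": after the first operation, "IpeRGjUn"; after the second, "ipergjun".
(Check on "SeMiNaR": → "iNaRSeM" → "inarsem" ✓)

ipergjun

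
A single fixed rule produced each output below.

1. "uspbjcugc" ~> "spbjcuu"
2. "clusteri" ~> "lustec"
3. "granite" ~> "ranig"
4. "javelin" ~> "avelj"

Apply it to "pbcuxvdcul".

bcuxvdcp

In each case the input is transformed by: delete the last 2 characters, then move the first character to the end.
Starting from "pbcuxvdcul": after the first operation, "pbcuxvdc"; after the second, "bcuxvdcp".
(Check on "clusteri": → "cluste" → "lustec" ✓)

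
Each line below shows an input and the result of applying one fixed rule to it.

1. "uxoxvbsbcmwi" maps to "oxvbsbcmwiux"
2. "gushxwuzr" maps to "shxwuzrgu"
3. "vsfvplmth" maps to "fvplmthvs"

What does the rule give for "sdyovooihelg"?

yovooihelgsd

Each output is the input with this applied: move the first 2 characters to the end (rotate left by 2).
On "sdyovooihelg" that produces "yovooihelgsd".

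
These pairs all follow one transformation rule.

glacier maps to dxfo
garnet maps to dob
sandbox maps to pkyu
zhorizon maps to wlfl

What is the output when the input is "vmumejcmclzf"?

What's happening: keep every other character starting from the first (positions 1st, 3rd, 5th, ...), then shift every letter 3 places backward in the alphabet (wrapping around).
On "vmumejcmclzf": the first step gives "vueccz", and the second then gives "srbzzw".

srbzzw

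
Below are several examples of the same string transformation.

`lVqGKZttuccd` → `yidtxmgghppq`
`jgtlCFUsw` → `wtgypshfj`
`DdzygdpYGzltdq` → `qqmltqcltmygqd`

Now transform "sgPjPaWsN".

Looking at the pairs, the operation is to shift every letter 13 places forward in the alphabet (wrapping around) — i.e. ROT13, then convert every letter to lowercase.
Starting from "sgPjPaWsN": after the first operation, "ftCwCnJfA"; after the second, "ftcwcnjfa".

ftcwcnjfa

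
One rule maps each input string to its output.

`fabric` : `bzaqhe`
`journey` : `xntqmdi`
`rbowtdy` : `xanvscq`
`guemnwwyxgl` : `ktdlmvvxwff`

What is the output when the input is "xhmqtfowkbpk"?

jglpsenvjaow

What's happening: shift every letter 1 place backward in the alphabet (wrapping around), then swap the first and last characters.
Applying both steps to "xhmqtfowkbpk": "wglpsenvjaoj", then "jglpsenvjaow".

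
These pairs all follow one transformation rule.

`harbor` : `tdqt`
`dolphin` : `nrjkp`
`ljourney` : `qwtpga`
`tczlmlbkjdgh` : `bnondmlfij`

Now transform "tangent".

The pattern: shift every letter 2 places forward in the alphabet (wrapping around), then delete the first 2 characters.
Starting from "tangent": after the first operation, "vcpigpv"; after the second, "pigpv".

pigpv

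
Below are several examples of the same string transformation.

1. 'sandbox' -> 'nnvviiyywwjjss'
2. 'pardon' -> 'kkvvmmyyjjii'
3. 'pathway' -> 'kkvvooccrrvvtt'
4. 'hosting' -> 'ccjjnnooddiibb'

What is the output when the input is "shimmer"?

What's happening: shift every letter 5 places backward in the alphabet (wrapping around), then double every character.
Starting from "shimmer": after the first operation, "ncdhhzm"; after the second, "nnccddhhhhzzmm".

nnccddhhhhzzmm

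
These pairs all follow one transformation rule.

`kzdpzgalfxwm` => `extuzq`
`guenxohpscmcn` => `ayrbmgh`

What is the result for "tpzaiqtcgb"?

In each case the input is transformed by: shift every letter 6 places backward in the alphabet (wrapping around), then keep every other character starting from the first (positions 1st, 3rd, 5th, ...).
Working it through for "tpzaiqtcgb": intermediate "njtucknwav", final "ntcna".

ntcna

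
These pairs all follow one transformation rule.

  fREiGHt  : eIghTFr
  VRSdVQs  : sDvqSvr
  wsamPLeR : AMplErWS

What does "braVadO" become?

AvADoBR

Looking at the pairs, the operation is to flip the case of every letter, then move the first 2 characters to the end (rotate left by 2).
Starting from "braVadO": after the first operation, "BRAvADo"; after the second, "AvADoBR".
(Check on "wsamPLeR": → "WSAMplEr" → "AMplErWS" ✓)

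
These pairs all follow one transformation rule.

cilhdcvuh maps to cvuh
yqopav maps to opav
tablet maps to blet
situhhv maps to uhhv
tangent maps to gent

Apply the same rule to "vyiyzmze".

Rule — keep only the last 4 characters.
Doing the same to "vyiyzmze": "zmze".

zmze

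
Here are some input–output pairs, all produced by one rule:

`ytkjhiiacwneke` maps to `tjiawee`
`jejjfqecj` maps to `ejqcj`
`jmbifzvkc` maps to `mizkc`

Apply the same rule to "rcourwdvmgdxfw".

cuwvgxw

Looking at the pairs, the operation is to swap each adjacent pair of characters (1↔2, 3↔4, ...), then keep every other character starting from the first (positions 1st, 3rd, 5th, ...).
Applying that to "rcourwdvmgdxfw" gives "cuwvgxw".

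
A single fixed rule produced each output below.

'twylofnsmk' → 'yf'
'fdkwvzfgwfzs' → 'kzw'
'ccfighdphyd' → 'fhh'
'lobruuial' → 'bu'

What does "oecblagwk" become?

ca

Rule — delete the last 2 characters, then keep one character in every 3, starting at position 3 (positions 3rd, 6th, 9th, ...).
Working it through for "oecblagwk": intermediate "oecblag", final "ca".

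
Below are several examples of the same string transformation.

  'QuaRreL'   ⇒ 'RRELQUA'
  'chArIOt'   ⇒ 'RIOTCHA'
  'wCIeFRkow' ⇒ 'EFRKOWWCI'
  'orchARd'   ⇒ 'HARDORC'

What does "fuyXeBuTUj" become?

In each case the input is transformed by: move the first 3 characters to the end (rotate left by 3), then convert every letter to uppercase.
Applying both steps to "fuyXeBuTUj": "XeBuTUjfuy", then "XEBUTUJFUY".

XEBUTUJFUY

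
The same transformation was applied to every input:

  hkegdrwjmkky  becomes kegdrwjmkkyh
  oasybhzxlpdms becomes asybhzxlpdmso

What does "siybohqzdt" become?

iybohqzdts

The pattern: move the first character to the end.
"siybohqzdt" → "iybohqzdts".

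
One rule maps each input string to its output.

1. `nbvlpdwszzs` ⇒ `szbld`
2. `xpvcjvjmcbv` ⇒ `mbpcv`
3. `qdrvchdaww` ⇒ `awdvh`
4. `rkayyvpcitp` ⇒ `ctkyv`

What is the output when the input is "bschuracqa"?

cashr

The transformation: keep every other character starting from the second (positions 2nd, 4th, 6th, ...), then move the first 3 characters to the end (rotate left by 3).
Working it through for "bschuracqa": intermediate "shrca", final "cashr".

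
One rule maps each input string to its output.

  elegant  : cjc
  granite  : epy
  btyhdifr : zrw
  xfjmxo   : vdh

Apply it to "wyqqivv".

uwo

The transformation: shift every letter 2 places backward in the alphabet (wrapping around), then keep only the first 3 characters.
"wyqqivv" → "uwoogtt" → "uwo".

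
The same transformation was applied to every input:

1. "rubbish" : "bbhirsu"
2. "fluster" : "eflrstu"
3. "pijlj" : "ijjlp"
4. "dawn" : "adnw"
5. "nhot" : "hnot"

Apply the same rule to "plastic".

The rule is to sort the characters into alphabetical order.
Applying that to "plastic" gives "acilpst".

acilpst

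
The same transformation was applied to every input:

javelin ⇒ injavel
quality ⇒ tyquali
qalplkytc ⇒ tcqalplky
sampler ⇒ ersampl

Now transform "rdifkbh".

What's happening: move the last 2 characters to the front (rotate right by 2).
So "rdifkbh" becomes "bhrdifk".

bhrdifk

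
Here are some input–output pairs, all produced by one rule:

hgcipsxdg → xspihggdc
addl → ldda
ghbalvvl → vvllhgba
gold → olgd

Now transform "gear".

rgea

Looking at the pairs, the operation is to sort the characters into reverse alphabetical order.
On "gear" that produces "rgea".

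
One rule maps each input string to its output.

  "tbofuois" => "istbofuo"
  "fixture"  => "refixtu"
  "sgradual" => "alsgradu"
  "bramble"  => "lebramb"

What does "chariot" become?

What's happening: move the last 2 characters to the front (rotate right by 2).
Doing the same to "chariot": "otchari".

otchari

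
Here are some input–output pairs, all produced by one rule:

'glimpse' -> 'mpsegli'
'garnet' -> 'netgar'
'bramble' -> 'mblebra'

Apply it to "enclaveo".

What's happening: move the first 3 characters to the end (rotate left by 3).
"enclaveo" → "laveoenc".

laveoenc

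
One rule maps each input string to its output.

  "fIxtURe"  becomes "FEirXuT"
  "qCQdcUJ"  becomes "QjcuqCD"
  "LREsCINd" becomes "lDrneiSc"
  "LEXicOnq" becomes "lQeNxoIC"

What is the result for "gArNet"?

GTaERn

The transformation: flip the case of every letter, then take characters alternately from the front and the back (1st, last, 2nd, 2nd-last, ...).
Working it through for "gArNet": intermediate "GaRnET", final "GTaERn".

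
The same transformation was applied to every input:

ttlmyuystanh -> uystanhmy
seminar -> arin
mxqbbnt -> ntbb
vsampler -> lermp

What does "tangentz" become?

The transformation: delete the first 3 characters, then move the first 2 characters to the end (rotate left by 2).
Applying that to "tangentz" gives "ntzge".

ntzge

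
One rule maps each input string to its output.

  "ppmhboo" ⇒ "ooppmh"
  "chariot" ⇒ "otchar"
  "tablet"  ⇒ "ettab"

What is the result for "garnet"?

Each output is the input with this applied: move the last 3 characters to the front (rotate right by 3), then delete the first character.
On "garnet": the first step gives "netgar", and the second then gives "etgar".

etgar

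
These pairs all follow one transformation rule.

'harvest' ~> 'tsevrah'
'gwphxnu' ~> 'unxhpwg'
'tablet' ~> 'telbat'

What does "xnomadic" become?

The transformation: reverse the string.
So "xnomadic" becomes "cidamonx".

cidamonx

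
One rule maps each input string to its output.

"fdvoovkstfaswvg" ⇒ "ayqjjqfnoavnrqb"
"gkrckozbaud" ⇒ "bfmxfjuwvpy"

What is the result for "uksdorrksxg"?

pfnyjmmfnsb

Rule — shift every letter 5 places backward in the alphabet (wrapping around).
So "uksdorrksxg" becomes "pfnyjmmfnsb".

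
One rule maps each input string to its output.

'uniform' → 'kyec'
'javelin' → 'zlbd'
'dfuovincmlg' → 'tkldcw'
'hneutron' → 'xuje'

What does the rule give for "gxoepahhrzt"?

wefxhj

What's happening: keep every other character starting from the first (positions 1st, 3rd, 5th, ...), then shift every letter 10 places backward in the alphabet (wrapping around).
Applying both steps to "gxoepahhrzt": "gophrt", then "wefxhj".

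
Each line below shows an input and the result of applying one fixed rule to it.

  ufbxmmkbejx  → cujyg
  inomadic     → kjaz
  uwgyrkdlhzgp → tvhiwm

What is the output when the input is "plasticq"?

ipfn

The pattern: shift every letter 3 places backward in the alphabet (wrapping around), then keep every other character starting from the second (positions 2nd, 4th, 6th, ...).
Starting from "plasticq": after the first operation, "mixpqfzn"; after the second, "ipfn".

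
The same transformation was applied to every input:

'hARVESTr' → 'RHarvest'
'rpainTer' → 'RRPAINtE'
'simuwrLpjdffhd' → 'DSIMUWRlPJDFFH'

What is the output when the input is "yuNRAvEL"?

Looking at the pairs, the operation is to move the last character to the front, then flip the case of every letter.
On "yuNRAvEL" that produces "lYUnraVe".

lYUnraVe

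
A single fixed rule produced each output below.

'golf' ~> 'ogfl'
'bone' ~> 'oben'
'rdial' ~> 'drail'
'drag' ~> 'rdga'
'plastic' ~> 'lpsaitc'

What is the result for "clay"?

lcya

The transformation: swap each adjacent pair of characters (1↔2, 3↔4, ...).
For "clay" the result is "lcya".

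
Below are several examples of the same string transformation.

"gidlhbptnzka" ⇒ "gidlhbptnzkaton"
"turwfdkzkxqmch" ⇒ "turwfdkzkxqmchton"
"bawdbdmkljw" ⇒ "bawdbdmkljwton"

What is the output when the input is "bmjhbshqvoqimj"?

Rule — append "ton".
"bmjhbshqvoqimj" → "bmjhbshqvoqimjton".

bmjhbshqvoqimjton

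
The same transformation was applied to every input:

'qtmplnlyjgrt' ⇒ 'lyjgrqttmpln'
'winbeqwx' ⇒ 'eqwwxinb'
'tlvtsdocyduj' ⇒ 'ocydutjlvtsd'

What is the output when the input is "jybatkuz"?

tkujzyba

The pattern: swap the first and last characters, then swap the front and back halves of the string.
"jybatkuz" → "zybatkuj" → "tkujzyba".
(Check on "tlvtsdocyduj": → "jlvtsdocydut" → "ocydutjlvtsd" ✓)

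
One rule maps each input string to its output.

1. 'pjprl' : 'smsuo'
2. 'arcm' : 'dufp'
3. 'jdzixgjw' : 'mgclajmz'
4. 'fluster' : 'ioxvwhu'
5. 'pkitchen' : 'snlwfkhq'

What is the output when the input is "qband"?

tedqg

Rule — shift every letter 3 places forward in the alphabet (wrapping around).
Applying that to "qband" gives "tedqg".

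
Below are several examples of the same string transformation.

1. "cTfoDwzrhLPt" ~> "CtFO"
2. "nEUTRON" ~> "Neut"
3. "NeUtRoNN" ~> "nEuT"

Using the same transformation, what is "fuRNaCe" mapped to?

FUrn

The pattern: flip the case of every letter, then keep only the first 4 characters.
Working it through for "fuRNaCe": intermediate "FUrnAcE", final "FUrn".
(Check on "cTfoDwzrhLPt": → "CtFOdWZRHlpT" → "CtFO" ✓)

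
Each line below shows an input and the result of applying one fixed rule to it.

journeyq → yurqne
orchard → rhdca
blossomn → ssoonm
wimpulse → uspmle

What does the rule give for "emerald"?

The transformation: delete the first 2 characters, then sort the characters into reverse alphabetical order.
Working it through for "emerald": intermediate "erald", final "rleda".

rleda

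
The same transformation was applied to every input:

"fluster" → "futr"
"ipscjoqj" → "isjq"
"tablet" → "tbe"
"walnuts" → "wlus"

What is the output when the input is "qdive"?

Looking at the pairs, the operation is to keep every other character starting from the first (positions 1st, 3rd, 5th, ...).
"qdive" → "qie".

qie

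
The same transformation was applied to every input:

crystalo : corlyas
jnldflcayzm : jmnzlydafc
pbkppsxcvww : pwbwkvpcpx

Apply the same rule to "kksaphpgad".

kdkasgapp

The transformation: take characters alternately from the front and the back (1st, last, 2nd, 2nd-last, ...), then delete the last character.
"kksaphpgad" → "kdkasgapp".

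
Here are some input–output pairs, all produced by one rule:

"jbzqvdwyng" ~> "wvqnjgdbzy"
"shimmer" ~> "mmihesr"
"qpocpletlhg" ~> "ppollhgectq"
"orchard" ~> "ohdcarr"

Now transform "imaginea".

The pattern: sort the characters into reverse alphabetical order, then move the first 2 characters to the end (rotate left by 2).
Working it through for "imaginea": intermediate "nmiigeaa", final "iigeaanm".

iigeaanm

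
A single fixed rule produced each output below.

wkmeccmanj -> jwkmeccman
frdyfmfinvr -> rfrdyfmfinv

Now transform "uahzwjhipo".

The pattern: move the last character to the front.
On "uahzwjhipo" that produces "ouahzwjhip".

ouahzwjhip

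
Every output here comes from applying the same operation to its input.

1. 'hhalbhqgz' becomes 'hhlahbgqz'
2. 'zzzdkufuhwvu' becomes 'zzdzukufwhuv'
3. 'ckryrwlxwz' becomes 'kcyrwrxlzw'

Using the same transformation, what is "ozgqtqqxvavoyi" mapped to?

Looking at the pairs, the operation is to swap each adjacent pair of characters (1↔2, 3↔4, ...).
On "ozgqtqqxvavoyi" that produces "zoqgqtxqavoviy".

zoqgqtxqavoviy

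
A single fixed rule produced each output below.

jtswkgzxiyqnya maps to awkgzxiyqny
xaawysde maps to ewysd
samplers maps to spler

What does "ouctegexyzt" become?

ttegexyz

What's happening: delete the first 3 characters, then move the last character to the front.
For "ouctegexyzt", step one produces "tegexyzt"; step two turns that into "ttegexyz".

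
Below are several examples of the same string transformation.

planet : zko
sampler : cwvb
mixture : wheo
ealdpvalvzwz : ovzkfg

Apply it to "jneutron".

What's happening: keep every other character starting from the first (positions 1st, 3rd, 5th, ...), then shift every letter 10 places forward in the alphabet (wrapping around).
On "jneutron": the first step gives "jeto", and the second then gives "tody".

tody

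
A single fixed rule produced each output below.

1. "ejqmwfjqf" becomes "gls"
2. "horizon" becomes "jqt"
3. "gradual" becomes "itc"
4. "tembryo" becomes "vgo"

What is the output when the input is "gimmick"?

The transformation: shift every letter 2 places forward in the alphabet (wrapping around), then keep only the first 3 characters.
For "gimmick", step one produces "ikookem"; step two turns that into "iko".

iko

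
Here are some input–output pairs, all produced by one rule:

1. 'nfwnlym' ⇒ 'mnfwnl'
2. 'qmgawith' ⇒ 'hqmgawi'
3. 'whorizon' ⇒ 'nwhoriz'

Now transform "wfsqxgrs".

Rule — move the last character to the front, then delete the last character.
Applying both steps to "wfsqxgrs": "swfsqxgr", then "swfsqxg".

swfsqxg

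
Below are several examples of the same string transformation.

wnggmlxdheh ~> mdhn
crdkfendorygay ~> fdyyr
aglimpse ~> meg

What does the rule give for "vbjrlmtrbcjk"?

lrjb

What's happening: keep one character in every 3, starting at position 2 (positions 2nd, 5th, 8th, ...), then move the first character to the end.
Starting from "vbjrlmtrbcjk": after the first operation, "blrj"; after the second, "lrjb".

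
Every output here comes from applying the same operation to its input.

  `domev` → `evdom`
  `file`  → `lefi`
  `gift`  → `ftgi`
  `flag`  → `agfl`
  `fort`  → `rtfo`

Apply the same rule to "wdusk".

Each output is the input with this applied: move the last 2 characters to the front (rotate right by 2).
"wdusk" → "skwdu".

skwdu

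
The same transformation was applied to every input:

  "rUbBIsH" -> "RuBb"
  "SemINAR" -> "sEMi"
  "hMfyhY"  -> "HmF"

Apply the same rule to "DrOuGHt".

What's happening: delete the last 3 characters, then flip the case of every letter.
Applying that to "DrOuGHt" gives "dRoU".

dRoU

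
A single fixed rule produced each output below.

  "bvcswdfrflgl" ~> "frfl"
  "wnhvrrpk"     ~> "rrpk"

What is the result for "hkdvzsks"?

The rule is to swap the front and back halves of the string, then keep only the first 4 characters.
Working it through for "hkdvzsks": intermediate "zskshkdv", final "zsks".

zsks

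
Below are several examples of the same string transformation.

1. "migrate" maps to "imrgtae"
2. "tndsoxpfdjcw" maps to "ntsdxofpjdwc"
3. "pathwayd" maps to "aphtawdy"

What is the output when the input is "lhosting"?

In each case the input is transformed by: swap each adjacent pair of characters (1↔2, 3↔4, ...).
Doing the same to "lhosting": "hlsoitgn".

hlsoitgn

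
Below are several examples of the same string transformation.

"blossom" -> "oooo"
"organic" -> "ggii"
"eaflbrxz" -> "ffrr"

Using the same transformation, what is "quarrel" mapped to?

aaee

What's happening: keep one character in every 3, starting at position 3 (positions 3rd, 6th, 9th, ...), then double every character.
Doing the same to "quarrel": "aaee".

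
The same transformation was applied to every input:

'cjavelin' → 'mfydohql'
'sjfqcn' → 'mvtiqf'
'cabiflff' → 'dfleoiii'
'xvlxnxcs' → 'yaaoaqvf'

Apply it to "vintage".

Rule — shift every letter 3 places forward in the alphabet (wrapping around), then swap each adjacent pair of characters (1↔2, 3↔4, ...).
Starting from "vintage": after the first operation, "ylqwdjh"; after the second, "lywqjdh".

lywqjdh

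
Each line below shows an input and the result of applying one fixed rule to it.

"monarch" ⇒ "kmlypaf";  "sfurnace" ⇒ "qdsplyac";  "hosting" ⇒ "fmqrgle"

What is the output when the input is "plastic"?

Looking at the pairs, the operation is to shift every letter 2 places backward in the alphabet (wrapping around).
"plastic" → "njyqrga".

njyqrga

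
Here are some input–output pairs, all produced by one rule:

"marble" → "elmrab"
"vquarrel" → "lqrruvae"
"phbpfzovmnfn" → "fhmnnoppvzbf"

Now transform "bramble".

The transformation: sort the characters into alphabetical order, then move the first 2 characters to the end (rotate left by 2).
"bramble" → "abbelmr" → "belmrab".
(Check on "marble": → "abelmr" → "elmrab" ✓)

belmrab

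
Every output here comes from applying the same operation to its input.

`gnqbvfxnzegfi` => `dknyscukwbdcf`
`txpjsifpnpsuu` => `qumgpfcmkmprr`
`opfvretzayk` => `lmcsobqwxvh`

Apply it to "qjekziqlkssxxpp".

ngbhwfnihppuumm

Looking at the pairs, the operation is to shift every letter 3 places backward in the alphabet (wrapping around).
On "qjekziqlkssxxpp" that produces "ngbhwfnihppuumm".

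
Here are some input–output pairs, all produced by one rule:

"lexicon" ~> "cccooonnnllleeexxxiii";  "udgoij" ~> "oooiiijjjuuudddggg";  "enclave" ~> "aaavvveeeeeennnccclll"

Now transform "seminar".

Each output is the input with this applied: move the last 3 characters to the front (rotate right by 3), then repeat every character 3 times.
Applying both steps to "seminar": "narsemi", then "nnnaaarrrssseeemmmiii".

nnnaaarrrssseeemmmiii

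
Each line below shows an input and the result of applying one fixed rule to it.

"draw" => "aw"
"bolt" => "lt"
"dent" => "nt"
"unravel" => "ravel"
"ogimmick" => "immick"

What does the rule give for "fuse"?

The transformation: delete the first 2 characters.
Doing the same to "fuse": "se".

se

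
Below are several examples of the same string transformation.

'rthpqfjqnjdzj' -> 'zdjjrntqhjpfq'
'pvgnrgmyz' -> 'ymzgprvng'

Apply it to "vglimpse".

spemvigl

The transformation: move the last 2 characters to the front (rotate right by 2), then take characters alternately from the front and the back (1st, last, 2nd, 2nd-last, ...).
For "vglimpse" the result is "spemvigl".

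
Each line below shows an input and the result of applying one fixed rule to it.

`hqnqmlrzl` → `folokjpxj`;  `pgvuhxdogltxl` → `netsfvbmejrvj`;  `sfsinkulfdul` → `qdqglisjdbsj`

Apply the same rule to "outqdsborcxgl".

Rule — shift every letter 2 places backward in the alphabet (wrapping around).
For "outqdsborcxgl" the result is "msrobqzmpavej".

msrobqzmpavej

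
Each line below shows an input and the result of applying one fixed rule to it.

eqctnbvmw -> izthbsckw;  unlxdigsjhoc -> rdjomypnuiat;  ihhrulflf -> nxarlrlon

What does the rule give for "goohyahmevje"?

What's happening: shift every letter 6 places forward in the alphabet (wrapping around), then move the first 2 characters to the end (rotate left by 2).
Starting from "goohyahmevje": after the first operation, "muunegnskbpk"; after the second, "unegnskbpkmu".

unegnskbpkmu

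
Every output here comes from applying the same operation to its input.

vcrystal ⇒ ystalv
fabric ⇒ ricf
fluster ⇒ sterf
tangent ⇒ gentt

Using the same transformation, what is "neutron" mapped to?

What's happening: move the first character to the end, then delete the first 2 characters.
Applying both steps to "neutron": "eutronn", then "tronn".

tronn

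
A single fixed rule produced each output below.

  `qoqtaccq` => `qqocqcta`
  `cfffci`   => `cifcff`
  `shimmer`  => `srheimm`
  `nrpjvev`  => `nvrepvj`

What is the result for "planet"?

ptlean

Looking at the pairs, the operation is to take characters alternately from the front and the back (1st, last, 2nd, 2nd-last, ...).
"planet" → "ptlean".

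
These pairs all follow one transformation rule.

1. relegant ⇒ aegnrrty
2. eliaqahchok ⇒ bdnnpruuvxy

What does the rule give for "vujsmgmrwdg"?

efhijqttwzz

Rule — shift every letter 13 places forward in the alphabet (wrapping around) — i.e. ROT13, then sort the characters into alphabetical order.
Starting from "vujsmgmrwdg": after the first operation, "ihwfztzejqt"; after the second, "efhijqttwzz".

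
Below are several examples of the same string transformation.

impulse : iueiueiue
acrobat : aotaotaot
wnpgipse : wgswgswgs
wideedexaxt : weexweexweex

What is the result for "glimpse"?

What's happening: keep one character in every 3, starting at position 1 (positions 1st, 4th, 7th, ...), then write the whole string 3 times in a row.
Starting from "glimpse": after the first operation, "gme"; after the second, "gmegmegme".
(Check on "wideedexaxt": → "weex" → "weexweexweex" ✓)

gmegmegme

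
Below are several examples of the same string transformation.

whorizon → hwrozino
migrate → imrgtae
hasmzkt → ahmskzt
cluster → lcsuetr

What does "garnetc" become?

agnrtec

The transformation: swap each adjacent pair of characters (1↔2, 3↔4, ...).
Applying that to "garnetc" gives "agnrtec".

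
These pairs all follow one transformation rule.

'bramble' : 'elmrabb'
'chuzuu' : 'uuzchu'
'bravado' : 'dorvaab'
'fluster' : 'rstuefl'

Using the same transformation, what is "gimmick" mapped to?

Rule — sort the characters into alphabetical order, then move the first 3 characters to the end (rotate left by 3).
Applying both steps to "gimmick": "cgiikmm", then "ikmmcgi".

ikmmcgi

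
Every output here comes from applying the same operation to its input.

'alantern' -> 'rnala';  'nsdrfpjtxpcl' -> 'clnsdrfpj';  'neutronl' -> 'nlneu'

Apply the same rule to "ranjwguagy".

gyranjw

Looking at the pairs, the operation is to move the last 2 characters to the front (rotate right by 2), then delete the last 3 characters.
For "ranjwguagy", step one produces "gyranjwgua"; step two turns that into "gyranjw".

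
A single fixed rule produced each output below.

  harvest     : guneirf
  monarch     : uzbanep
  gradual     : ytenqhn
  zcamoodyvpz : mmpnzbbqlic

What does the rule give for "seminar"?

efrzvan

Rule — move the last character to the front, then shift every letter 13 places forward in the alphabet (wrapping around) — i.e. ROT13.
Starting from "seminar": after the first operation, "rsemina"; after the second, "efrzvan".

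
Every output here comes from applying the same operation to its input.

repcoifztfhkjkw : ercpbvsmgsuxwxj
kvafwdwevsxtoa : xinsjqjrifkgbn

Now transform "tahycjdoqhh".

The pattern: shift every letter 13 places forward in the alphabet (wrapping around) — i.e. ROT13.
On "tahycjdoqhh" that produces "gnulpwqbduu".

gnulpwqbduu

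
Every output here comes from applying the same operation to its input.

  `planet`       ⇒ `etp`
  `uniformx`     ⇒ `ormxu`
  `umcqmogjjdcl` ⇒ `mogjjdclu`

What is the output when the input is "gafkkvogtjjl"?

kvogtjjlg

Each output is the input with this applied: move the first character to the end, then delete the first 3 characters.
Working it through for "gafkkvogtjjl": intermediate "afkkvogtjjlg", final "kvogtjjlg".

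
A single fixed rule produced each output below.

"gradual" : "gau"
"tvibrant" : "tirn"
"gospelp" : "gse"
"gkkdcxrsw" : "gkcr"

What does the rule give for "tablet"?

tbe

Rule — move the last character to the front, then keep every other character starting from the second (positions 2nd, 4th, 6th, ...).
Applying both steps to "tablet": "ttable", then "tbe".
(Check on "gospelp": → "pgospel" → "gse" ✓)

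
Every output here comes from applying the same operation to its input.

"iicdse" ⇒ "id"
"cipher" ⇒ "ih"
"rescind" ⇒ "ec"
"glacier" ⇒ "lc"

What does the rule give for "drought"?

The pattern: keep every other character starting from the second (positions 2nd, 4th, 6th, ...), then delete the last character.
On "drought": the first step gives "ruh", and the second then gives "ru".

ru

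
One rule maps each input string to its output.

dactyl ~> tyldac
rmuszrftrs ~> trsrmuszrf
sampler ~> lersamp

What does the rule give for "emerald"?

Each output is the input with this applied: move the last 3 characters to the front (rotate right by 3).
Applying that to "emerald" gives "aldemer".

aldemer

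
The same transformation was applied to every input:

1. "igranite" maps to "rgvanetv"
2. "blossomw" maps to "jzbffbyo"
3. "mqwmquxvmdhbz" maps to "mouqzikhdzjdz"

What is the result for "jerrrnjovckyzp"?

The pattern: shift every letter 13 places forward in the alphabet (wrapping around) — i.e. ROT13, then reverse the string.
Working it through for "jerrrnjovckyzp": intermediate "wreeeawbipxlmc", final "cmlxpibwaeeerw".

cmlxpibwaeeerw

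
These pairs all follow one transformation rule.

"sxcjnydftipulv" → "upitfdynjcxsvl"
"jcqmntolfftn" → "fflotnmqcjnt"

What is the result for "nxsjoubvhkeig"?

What's happening: move the last 2 characters to the front (rotate right by 2), then reverse the string.
For "nxsjoubvhkeig", step one produces "ignxsjoubvhke"; step two turns that into "ekhvbuojsxngi".
(Check on "sxcjnydftipulv": → "lvsxcjnydftipu" → "upitfdynjcxsvl" ✓)

ekhvbuojsxngi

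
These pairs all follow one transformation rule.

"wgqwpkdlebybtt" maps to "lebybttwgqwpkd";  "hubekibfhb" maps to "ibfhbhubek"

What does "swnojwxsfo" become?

Rule — swap the front and back halves of the string.
"swnojwxsfo" → "wxsfoswnoj".

wxsfoswnoj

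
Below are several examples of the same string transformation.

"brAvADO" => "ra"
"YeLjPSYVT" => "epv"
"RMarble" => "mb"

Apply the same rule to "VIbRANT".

ia

What's happening: keep one character in every 3, starting at position 2 (positions 2nd, 5th, 8th, ...), then convert every letter to lowercase.
On "VIbRANT" that produces "ia".
(Check on "RMarble": → "Mb" → "mb" ✓)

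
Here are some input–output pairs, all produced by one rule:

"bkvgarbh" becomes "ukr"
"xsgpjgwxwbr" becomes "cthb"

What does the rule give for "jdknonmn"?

nyx

In each case the input is transformed by: keep one character in every 3, starting at position 2 (positions 2nd, 5th, 8th, ...), then shift every letter 10 places forward in the alphabet (wrapping around).
"jdknonmn" → "don" → "nyx".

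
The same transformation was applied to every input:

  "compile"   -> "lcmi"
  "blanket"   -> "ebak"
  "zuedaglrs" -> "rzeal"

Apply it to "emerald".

leea

Looking at the pairs, the operation is to move the last 2 characters to the front (rotate right by 2), then keep every other character starting from the first (positions 1st, 3rd, 5th, ...).
So "emerald" becomes "leea".
(Check on "blanket": → "etblank" → "ebak" ✓)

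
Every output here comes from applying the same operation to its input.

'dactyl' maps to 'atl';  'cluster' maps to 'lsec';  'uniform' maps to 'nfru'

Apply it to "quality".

In each case the input is transformed by: move the first character to the end, then keep every other character starting from the first (positions 1st, 3rd, 5th, ...).
On "quality": the first step gives "ualityq", and the second then gives "ultq".

ultq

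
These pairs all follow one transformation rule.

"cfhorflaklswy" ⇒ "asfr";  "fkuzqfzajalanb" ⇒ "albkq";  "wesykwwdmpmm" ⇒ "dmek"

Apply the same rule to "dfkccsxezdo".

Looking at the pairs, the operation is to keep one character in every 3, starting at position 2 (positions 2nd, 5th, 8th, ...), then move the first 2 characters to the end (rotate left by 2).
Starting from "dfkccsxezdo": after the first operation, "fceo"; after the second, "eofc".

eofc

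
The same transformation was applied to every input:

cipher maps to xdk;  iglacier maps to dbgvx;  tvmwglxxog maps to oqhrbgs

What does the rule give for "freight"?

amzd

What's happening: delete the last 3 characters, then shift every letter 5 places backward in the alphabet (wrapping around).
On "freight" that produces "amzd".
(Check on "iglacier": → "iglac" → "dbgvx" ✓)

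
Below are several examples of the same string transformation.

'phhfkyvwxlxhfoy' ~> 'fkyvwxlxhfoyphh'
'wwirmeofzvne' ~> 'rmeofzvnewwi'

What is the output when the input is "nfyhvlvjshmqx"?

hvlvjshmqxnfy

The pattern: move the first 3 characters to the end (rotate left by 3).
Doing the same to "nfyhvlvjshmqx": "hvlvjshmqxnfy".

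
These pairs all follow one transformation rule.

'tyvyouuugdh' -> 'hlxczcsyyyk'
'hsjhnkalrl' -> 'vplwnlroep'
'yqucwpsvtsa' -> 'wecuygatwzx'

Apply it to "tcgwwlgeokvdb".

hfxgkaapkisoz

The transformation: move the last 2 characters to the front (rotate right by 2), then shift every letter 4 places forward in the alphabet (wrapping around).
For "tcgwwlgeokvdb", step one produces "dbtcgwwlgeokv"; step two turns that into "hfxgkaapkisoz".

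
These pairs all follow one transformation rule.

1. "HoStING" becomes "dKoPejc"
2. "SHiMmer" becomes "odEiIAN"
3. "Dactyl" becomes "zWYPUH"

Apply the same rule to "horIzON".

The rule is to flip the case of every letter, then shift every letter 4 places backward in the alphabet (wrapping around).
Working it through for "horIzON": intermediate "HORiZon", final "DKNeVkj".

DKNeVkj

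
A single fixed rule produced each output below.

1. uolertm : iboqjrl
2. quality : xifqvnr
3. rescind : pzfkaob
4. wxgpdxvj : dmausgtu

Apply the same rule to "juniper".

kfmbogr

What's happening: shift every letter 3 places backward in the alphabet (wrapping around), then move the first 2 characters to the end (rotate left by 2).
Applying both steps to "juniper": "grkfmbo", then "kfmbogr".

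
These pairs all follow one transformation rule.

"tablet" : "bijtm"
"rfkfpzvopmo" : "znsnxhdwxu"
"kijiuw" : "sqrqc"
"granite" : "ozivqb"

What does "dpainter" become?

In each case the input is transformed by: delete the last character, then shift every letter 8 places forward in the alphabet (wrapping around).
On "dpainter": the first step gives "dpainte", and the second then gives "lxiqvbm".
(Check on "granite": → "granit" → "ozivqb" ✓)

lxiqvbm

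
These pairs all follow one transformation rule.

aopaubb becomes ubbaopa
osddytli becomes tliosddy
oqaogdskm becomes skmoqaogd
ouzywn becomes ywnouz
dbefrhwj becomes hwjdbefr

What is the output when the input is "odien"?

What's happening: move the last 3 characters to the front (rotate right by 3).
For "odien" the result is "ienod".

ienod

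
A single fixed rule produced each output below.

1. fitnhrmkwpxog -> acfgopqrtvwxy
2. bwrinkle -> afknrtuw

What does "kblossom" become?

bbktuvxx

The rule is to shift every letter 9 places forward in the alphabet (wrapping around), then sort the characters into alphabetical order.
Doing the same to "kblossom": "bbktuvxx".
(Check on "bwrinkle": → "kfarwtun" → "afknrtuw" ✓)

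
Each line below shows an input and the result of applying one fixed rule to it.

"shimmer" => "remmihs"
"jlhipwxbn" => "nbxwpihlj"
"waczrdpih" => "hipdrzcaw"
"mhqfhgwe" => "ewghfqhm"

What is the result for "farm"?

Rule — reverse the string.
"farm" → "mraf".

mraf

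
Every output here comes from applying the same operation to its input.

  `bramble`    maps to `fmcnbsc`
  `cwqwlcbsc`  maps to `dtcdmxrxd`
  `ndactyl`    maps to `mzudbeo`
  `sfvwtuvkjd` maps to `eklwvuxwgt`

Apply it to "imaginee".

ffojhbnj

Each output is the input with this applied: shift every letter 1 place forward in the alphabet (wrapping around), then reverse the string.
Starting from "imaginee": after the first operation, "jnbhjoff"; after the second, "ffojhbnj".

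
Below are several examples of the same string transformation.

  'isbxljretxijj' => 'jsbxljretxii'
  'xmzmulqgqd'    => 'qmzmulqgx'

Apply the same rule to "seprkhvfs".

The transformation: delete the last character, then swap the first and last characters.
"seprkhvfs" → "seprkhvf" → "feprkhvs".

feprkhvs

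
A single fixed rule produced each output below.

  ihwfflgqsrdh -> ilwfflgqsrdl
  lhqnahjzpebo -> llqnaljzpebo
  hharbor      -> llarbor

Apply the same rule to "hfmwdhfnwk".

The pattern: replace every "h" with "l".
Doing the same to "hfmwdhfnwk": "lfmwdlfnwk".

lfmwdlfnwk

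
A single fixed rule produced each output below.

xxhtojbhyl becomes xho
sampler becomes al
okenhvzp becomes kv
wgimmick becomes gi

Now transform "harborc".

ao

Each output is the input with this applied: take characters alternately from the front and the back (1st, last, 2nd, 2nd-last, ...), then keep one character in every 3, starting at position 3 (positions 3rd, 6th, 9th, ...).
Applying that to "harborc" gives "ao".
(Check on "sampler": → "sraemlp" → "al" ✓)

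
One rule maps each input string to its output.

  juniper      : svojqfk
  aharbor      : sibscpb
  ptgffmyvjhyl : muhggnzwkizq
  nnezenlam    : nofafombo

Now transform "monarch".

ipobsdn

Each output is the input with this applied: swap the first and last characters, then shift every letter 1 place forward in the alphabet (wrapping around).
So "monarch" becomes "ipobsdn".
(Check on "nnezenlam": → "mnezenlan" → "nofafombo" ✓)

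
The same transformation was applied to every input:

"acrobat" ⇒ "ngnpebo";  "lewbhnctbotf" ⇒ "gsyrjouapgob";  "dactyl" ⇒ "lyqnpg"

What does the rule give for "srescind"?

Rule — move the last 2 characters to the front (rotate right by 2), then shift every letter 13 places forward in the alphabet (wrapping around) — i.e. ROT13.
Applying both steps to "srescind": "ndsresci", then "aqferfpv".

aqferfpv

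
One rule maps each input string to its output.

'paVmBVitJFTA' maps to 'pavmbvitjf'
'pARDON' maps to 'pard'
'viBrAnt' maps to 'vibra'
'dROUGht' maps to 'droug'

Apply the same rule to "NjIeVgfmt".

njievgf

Each output is the input with this applied: delete the last 2 characters, then convert every letter to lowercase.
"NjIeVgfmt" → "NjIeVgf" → "njievgf".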